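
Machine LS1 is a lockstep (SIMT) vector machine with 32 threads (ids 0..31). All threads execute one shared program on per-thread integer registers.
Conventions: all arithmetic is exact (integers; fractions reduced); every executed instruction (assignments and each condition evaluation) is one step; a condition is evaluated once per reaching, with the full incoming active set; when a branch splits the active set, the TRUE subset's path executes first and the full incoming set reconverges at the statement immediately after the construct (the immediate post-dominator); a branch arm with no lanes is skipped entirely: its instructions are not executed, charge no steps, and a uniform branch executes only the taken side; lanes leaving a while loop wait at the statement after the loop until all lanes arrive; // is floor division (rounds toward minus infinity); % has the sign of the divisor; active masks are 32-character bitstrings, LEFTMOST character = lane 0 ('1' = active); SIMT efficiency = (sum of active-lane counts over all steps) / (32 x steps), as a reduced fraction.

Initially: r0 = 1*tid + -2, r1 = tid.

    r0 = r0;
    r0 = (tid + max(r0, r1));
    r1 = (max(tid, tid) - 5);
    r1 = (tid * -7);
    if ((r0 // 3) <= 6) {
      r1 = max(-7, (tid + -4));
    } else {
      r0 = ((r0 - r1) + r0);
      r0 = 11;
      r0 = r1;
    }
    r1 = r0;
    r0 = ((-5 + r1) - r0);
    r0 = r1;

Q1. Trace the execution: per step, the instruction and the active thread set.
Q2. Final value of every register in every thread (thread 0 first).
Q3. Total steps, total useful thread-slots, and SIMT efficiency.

step 0: r0 <- r0                     11111111111111111111111111111111
step 1: r0 <- (tid + max(r0, r1))    11111111111111111111111111111111
step 2: r1 <- (max(tid, tid) - 5)    11111111111111111111111111111111
step 3: r1 <- (tid * -7)             11111111111111111111111111111111
step 4: eval ((r0 // 3) <= 6)        11111111111111111111111111111111
step 5: r1 <- max(-7, (tid + -4))    11111111111000000000000000000000
step 6: r0 <- ((r0 - r1) + r0)       00000000000111111111111111111111
step 7: r0 <- 11                     00000000000111111111111111111111
step 8: r0 <- r1                     00000000000111111111111111111111
step 9: r1 <- r0                     11111111111111111111111111111111
step 10: r0 <- ((-5 + r1) - r0)       11111111111111111111111111111111
step 11: r0 <- r1                     11111111111111111111111111111111

Answer: 12 steps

r0: 0,2,4,6,8,10,12,14,16,18,20,-77,-84,-91,-98,-105,-112,-119,-126,-133,-140,-147,-154,-161,-168,-175,-182,-189,-196,-203,-210,-217
r1: 0,2,4,6,8,10,12,14,16,18,20,-77,-84,-91,-98,-105,-112,-119,-126,-133,-140,-147,-154,-161,-168,-175,-182,-189,-196,-203,-210,-217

steps = 12; useful = 330; efficiency = 330/384 = 55/64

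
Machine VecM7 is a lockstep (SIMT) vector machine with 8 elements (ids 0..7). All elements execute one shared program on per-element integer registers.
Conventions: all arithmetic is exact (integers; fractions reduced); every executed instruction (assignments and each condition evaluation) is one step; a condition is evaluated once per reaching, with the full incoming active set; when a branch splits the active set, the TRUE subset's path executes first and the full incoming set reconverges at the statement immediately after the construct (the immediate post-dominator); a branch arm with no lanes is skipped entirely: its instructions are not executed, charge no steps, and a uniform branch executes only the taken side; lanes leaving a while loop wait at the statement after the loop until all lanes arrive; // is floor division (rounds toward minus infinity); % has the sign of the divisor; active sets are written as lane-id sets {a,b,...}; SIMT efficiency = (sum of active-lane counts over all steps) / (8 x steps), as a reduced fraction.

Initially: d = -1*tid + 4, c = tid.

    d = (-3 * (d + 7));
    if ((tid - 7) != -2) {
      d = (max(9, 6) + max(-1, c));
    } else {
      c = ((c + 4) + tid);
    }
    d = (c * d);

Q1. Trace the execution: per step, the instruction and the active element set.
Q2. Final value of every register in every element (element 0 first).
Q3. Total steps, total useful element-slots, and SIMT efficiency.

step 0: d <- (-3 * (d + 7))          {0,1,2,3,4,5,6,7}
step 1: eval ((tid - 7) != -2)       {0,1,2,3,4,5,6,7}
step 2: d <- (max(9, 6) + max(-1, c)) {0,1,2,3,4,6,7}
step 3: c <- ((c + 4) + tid)         {5}
step 4: d <- (c * d)                 {0,1,2,3,4,5,6,7}

Answer: 5 steps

d: 0,10,22,36,52,-252,90,112
c: 0,1,2,3,4,14,6,7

steps = 5; useful = 32; efficiency = 32/40 = 4/5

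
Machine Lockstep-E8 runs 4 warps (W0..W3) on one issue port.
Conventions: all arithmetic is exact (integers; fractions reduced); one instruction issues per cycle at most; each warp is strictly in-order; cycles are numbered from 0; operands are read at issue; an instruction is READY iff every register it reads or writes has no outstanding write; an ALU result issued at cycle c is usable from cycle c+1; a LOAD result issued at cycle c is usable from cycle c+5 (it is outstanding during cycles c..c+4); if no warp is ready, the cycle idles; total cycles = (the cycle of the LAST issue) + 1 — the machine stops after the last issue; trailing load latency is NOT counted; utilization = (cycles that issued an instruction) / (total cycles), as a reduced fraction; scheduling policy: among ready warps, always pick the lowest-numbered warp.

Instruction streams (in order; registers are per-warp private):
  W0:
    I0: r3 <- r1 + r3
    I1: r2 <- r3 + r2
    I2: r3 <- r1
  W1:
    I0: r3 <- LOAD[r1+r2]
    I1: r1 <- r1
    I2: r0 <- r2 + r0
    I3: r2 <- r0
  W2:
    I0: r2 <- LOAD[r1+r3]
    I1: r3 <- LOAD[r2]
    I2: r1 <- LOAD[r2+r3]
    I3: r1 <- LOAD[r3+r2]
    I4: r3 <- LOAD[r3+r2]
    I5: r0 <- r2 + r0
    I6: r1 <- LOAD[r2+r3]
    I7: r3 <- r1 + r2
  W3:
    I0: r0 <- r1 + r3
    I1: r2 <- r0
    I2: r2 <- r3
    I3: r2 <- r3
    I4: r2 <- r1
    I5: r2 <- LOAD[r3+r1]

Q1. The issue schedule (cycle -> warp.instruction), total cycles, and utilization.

cycle 0: W0.I0
cycle 1: W0.I1
cycle 2: W0.I2
cycle 3: W1.I0
cycle 4: W1.I1
cycle 5: W1.I2
cycle 6: W1.I3
cycle 7: W2.I0
cycle 8: W3.I0
cycle 9: W3.I1
cycle 10: W3.I2
cycle 11: W3.I3
cycle 12: W2.I1
cycle 13: W3.I4
cycle 14: W3.I5
cycle 15: idle
cycle 16: idle
cycle 17: W2.I2
cycle 18: idle
cycle 19: idle
cycle 20: idle
cycle 21: idle
cycle 22: W2.I3
cycle 23: W2.I4
cycle 24: W2.I5
cycle 25: idle
cycle 26: idle
cycle 27: idle
cycle 28: W2.I6
cycle 29: idle
cycle 30: idle
cycle 31: idle
cycle 32: idle
cycle 33: W2.I7

Answer: 34 cycles, utilization 21/34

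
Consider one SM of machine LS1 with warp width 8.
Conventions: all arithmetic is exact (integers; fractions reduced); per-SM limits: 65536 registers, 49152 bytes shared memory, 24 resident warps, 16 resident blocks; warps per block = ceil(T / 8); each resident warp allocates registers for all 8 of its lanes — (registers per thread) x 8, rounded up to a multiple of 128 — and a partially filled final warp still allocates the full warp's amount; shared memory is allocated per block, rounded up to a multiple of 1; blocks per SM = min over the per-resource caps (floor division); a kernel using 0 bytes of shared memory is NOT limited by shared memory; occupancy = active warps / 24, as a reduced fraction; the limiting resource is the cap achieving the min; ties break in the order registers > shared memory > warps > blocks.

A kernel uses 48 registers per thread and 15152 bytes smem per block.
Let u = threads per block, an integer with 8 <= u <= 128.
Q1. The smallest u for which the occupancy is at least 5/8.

Answer: u = 33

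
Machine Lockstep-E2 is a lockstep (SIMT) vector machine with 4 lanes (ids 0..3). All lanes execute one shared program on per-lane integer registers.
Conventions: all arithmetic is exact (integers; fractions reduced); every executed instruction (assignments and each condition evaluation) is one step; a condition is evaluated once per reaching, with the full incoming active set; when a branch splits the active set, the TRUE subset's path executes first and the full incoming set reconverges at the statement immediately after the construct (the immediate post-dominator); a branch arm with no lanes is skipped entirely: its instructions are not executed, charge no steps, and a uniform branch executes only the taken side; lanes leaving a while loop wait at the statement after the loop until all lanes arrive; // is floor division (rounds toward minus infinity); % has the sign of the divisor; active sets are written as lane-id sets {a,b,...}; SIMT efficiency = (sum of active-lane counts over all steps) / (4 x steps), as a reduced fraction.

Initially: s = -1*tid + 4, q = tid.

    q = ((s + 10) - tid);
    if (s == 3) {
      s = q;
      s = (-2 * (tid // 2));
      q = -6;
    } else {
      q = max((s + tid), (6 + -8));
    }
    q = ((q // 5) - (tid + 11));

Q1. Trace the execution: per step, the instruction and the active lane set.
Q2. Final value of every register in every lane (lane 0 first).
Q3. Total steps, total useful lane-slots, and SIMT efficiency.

step 0: q <- ((s + 10) - tid)        {0,1,2,3}
step 1: eval (s == 3)                {0,1,2,3}
step 2: s <- q                       {1}
step 3: s <- (-2 * (tid // 2))       {1}
step 4: q <- -6                      {1}
step 5: q <- max((s + tid), (6 + -8)) {0,2,3}
step 6: q <- ((q // 5) - (tid + 11)) {0,1,2,3}

Answer: 7 steps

s: 4,0,2,1
q: -11,-14,-13,-14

steps = 7; useful = 18; efficiency = 18/28 = 9/14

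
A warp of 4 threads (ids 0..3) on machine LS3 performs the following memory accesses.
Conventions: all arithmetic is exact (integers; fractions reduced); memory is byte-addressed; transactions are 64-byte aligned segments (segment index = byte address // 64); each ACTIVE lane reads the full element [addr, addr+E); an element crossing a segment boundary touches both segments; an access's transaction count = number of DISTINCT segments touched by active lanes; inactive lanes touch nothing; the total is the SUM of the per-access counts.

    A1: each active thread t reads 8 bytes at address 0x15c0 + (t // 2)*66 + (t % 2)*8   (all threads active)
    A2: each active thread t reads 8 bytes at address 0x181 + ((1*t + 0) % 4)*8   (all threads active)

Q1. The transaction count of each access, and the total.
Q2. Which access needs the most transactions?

A1: 2 transactions
A2: 1 transaction

Answer: 2,1; total 3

Answer: A1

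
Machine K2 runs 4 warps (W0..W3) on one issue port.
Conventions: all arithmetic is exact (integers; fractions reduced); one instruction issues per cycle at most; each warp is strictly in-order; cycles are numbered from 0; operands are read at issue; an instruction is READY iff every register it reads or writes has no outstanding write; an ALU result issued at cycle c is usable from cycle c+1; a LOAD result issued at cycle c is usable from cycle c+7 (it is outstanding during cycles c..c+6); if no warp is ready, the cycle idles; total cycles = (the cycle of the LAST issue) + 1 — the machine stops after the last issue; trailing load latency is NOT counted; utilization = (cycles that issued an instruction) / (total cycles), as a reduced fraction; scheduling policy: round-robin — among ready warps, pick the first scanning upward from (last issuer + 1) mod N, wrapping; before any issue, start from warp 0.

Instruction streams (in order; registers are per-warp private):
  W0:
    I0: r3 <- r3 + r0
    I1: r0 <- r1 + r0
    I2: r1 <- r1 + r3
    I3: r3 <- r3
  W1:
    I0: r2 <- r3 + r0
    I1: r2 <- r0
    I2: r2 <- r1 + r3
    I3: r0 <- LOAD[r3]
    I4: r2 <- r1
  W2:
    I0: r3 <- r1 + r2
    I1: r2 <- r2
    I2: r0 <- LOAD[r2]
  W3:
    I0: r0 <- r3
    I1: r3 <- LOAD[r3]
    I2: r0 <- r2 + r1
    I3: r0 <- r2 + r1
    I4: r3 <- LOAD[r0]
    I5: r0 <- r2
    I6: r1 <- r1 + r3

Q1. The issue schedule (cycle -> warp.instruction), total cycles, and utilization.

cycle 0: W0.I0
cycle 1: W1.I0
cycle 2: W2.I0
cycle 3: W3.I0
cycle 4: W0.I1
cycle 5: W1.I1
cycle 6: W2.I1
cycle 7: W3.I1
cycle 8: W0.I2
cycle 9: W1.I2
cycle 10: W2.I2
cycle 11: W3.I2
cycle 12: W0.I3
cycle 13: W1.I3
cycle 14: W3.I3
cycle 15: W1.I4
cycle 16: W3.I4
cycle 17: W3.I5
cycle 18: idle
cycle 19: idle
cycle 20: idle
cycle 21: idle
cycle 22: idle
cycle 23: W3.I6

Answer: 24 cycles, utilization 19/24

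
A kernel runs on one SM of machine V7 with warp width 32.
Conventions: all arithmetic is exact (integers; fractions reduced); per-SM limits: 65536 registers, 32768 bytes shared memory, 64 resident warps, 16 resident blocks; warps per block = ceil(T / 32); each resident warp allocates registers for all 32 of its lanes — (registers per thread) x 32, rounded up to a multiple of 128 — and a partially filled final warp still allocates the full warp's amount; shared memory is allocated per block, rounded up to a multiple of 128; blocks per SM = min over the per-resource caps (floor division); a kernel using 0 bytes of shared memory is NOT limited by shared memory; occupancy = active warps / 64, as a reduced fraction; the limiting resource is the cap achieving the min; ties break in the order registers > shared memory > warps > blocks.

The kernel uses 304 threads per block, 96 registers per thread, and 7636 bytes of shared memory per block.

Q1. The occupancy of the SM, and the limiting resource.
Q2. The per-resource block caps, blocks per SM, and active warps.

Answer: occupancy 5/16, limited by registers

registers: 2 blocks
shared memory: 4 blocks
warps: 6 blocks
blocks: 16 blocks

Answer: 2 blocks, 20 active warps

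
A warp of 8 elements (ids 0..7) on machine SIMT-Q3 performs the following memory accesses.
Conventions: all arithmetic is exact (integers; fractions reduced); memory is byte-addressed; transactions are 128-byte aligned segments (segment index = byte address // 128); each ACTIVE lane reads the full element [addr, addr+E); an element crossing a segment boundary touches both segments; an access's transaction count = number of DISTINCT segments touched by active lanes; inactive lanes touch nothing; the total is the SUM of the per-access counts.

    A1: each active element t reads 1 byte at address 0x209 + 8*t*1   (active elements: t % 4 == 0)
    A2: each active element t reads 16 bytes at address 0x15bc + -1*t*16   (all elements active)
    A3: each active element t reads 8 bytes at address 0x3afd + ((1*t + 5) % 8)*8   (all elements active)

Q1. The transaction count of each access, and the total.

A1: 1 transaction
A2: 2 transactions
A3: 2 transactions

Answer: 1,2,2; total 5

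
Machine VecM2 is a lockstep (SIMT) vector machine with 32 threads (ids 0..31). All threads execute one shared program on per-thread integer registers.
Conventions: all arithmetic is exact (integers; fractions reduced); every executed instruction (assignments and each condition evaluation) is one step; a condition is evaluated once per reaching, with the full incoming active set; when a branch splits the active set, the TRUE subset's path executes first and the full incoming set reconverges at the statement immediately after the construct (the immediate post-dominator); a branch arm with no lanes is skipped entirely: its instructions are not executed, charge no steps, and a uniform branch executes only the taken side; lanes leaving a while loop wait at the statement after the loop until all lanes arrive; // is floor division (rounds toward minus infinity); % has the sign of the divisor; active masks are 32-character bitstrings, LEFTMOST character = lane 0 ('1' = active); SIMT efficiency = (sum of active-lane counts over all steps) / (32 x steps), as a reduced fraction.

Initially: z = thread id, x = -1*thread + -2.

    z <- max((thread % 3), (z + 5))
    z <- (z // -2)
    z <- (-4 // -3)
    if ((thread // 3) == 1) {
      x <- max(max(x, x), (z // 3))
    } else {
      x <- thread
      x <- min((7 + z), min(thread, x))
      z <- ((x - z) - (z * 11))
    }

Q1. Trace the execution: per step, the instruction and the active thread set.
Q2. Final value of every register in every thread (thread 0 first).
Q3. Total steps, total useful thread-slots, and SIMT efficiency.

step 0: z <- max((thread % 3), (z + 5)) 11111111111111111111111111111111
step 1: z <- (z // -2)               11111111111111111111111111111111
step 2: z <- (-4 // -3)              11111111111111111111111111111111
step 3: eval ((thread // 3) == 1)    11111111111111111111111111111111
step 4: x <- max(max(x, x), (z // 3)) 00011100000000000000000000000000
step 5: x <- thread                  11100011111111111111111111111111
step 6: x <- min((7 + z), min(thread, x)) 11100011111111111111111111111111
step 7: z <- ((x - z) - (z * 11))    11100011111111111111111111111111

Answer: 8 steps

z: -12,-11,-10,1,1,1,-6,-5,-4,-4,-4,-4,-4,-4,-4,-4,-4,-4,-4,-4,-4,-4,-4,-4,-4,-4,-4,-4,-4,-4,-4,-4
x: 0,1,2,0,0,0,6,7,8,8,8,8,8,8,8,8,8,8,8,8,8,8,8,8,8,8,8,8,8,8,8,8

steps = 8; useful = 218; efficiency = 218/256 = 109/128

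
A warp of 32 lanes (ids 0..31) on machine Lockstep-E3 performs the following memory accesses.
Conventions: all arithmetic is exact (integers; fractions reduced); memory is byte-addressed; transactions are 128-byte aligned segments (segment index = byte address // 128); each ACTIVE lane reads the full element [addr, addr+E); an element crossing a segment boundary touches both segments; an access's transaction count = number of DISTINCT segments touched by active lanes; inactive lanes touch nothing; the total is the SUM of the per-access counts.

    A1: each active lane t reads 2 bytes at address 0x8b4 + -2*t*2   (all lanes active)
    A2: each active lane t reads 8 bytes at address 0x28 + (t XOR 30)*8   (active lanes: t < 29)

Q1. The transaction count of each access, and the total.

A1: 2 transactions
A2: 3 transactions

Answer: 2,3; total 5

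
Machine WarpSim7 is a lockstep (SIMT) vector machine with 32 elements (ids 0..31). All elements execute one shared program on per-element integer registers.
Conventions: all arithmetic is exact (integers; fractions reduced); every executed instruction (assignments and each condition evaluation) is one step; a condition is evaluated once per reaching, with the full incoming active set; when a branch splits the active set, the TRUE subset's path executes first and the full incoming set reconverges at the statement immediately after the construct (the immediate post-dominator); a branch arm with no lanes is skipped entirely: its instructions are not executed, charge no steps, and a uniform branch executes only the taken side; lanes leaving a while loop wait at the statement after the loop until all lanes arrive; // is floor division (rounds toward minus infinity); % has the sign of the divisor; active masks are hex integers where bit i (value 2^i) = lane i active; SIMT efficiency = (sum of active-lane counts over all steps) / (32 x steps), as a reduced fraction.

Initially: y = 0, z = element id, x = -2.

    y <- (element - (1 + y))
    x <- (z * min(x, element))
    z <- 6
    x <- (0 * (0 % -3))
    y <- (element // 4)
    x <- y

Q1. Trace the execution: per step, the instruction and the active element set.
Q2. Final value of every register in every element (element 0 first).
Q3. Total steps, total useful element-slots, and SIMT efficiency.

step 0: y <- (element - (1 + y))     0xffffffff
step 1: x <- (z * min(x, element))   0xffffffff
step 2: z <- 6                       0xffffffff
step 3: x <- (0 * (0 % -3))          0xffffffff
step 4: y <- (element // 4)          0xffffffff
step 5: x <- y                       0xffffffff

Answer: 6 steps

y: 0,0,0,0,1,1,1,1,2,2,2,2,3,3,3,3,4,4,4,4,5,5,5,5,6,6,6,6,7,7,7,7
z: 6,6,6,6,6,6,6,6,6,6,6,6,6,6,6,6,6,6,6,6,6,6,6,6,6,6,6,6,6,6,6,6
x: 0,0,0,0,1,1,1,1,2,2,2,2,3,3,3,3,4,4,4,4,5,5,5,5,6,6,6,6,7,7,7,7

steps = 6; useful = 192; efficiency = 192/192 = 1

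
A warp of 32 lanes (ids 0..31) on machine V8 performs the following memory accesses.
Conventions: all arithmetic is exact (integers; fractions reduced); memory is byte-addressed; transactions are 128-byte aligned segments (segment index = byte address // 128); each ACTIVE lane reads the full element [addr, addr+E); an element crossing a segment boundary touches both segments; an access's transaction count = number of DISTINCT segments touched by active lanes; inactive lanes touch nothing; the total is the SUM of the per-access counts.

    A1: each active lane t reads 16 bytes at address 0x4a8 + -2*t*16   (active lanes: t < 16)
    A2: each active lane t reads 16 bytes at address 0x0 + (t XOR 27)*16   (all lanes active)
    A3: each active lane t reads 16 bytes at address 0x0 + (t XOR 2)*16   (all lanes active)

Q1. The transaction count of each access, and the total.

A1: 5 transactions
A2: 4 transactions
A3: 4 transactions

Answer: 5,4,4; total 13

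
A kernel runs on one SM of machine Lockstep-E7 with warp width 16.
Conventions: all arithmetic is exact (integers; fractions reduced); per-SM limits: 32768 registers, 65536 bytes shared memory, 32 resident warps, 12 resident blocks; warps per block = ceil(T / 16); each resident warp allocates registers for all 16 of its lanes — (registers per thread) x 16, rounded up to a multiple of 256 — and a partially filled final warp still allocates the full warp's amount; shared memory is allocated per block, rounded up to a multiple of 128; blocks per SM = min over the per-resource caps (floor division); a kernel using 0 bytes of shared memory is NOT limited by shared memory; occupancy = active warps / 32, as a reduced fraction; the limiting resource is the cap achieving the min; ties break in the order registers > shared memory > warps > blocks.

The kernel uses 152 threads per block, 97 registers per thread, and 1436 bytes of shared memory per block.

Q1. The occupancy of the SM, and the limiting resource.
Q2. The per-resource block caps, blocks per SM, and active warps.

Answer: occupancy 5/16, limited by registers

registers: 1 block
shared memory: 42 blocks
warps: 3 blocks
blocks: 12 blocks

Answer: 1 block, 10 active warps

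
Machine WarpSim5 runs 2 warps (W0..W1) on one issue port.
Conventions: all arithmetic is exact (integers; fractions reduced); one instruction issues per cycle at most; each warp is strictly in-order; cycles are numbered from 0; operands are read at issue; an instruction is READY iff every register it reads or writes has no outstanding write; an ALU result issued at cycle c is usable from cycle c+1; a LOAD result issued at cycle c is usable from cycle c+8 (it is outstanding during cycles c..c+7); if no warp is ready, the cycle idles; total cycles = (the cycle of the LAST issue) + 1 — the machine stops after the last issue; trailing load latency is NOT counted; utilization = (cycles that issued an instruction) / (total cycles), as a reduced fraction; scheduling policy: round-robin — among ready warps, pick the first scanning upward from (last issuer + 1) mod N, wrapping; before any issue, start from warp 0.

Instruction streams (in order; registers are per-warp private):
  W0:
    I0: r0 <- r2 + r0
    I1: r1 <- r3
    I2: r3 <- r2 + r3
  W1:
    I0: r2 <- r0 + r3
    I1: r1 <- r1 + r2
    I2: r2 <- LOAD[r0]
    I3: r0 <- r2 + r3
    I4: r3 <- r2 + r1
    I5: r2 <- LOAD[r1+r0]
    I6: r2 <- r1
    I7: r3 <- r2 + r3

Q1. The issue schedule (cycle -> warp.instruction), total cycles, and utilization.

cycle 0: W0.I0
cycle 1: W1.I0
cycle 2: W0.I1
cycle 3: W1.I1
cycle 4: W0.I2
cycle 5: W1.I2
cycle 6: idle
cycle 7: idle
cycle 8: idle
cycle 9: idle
cycle 10: idle
cycle 11: idle
cycle 12: idle
cycle 13: W1.I3
cycle 14: W1.I4
cycle 15: W1.I5
cycle 16: idle
cycle 17: idle
cycle 18: idle
cycle 19: idle
cycle 20: idle
cycle 21: idle
cycle 22: idle
cycle 23: W1.I6
cycle 24: W1.I7

Answer: 25 cycles, utilization 11/25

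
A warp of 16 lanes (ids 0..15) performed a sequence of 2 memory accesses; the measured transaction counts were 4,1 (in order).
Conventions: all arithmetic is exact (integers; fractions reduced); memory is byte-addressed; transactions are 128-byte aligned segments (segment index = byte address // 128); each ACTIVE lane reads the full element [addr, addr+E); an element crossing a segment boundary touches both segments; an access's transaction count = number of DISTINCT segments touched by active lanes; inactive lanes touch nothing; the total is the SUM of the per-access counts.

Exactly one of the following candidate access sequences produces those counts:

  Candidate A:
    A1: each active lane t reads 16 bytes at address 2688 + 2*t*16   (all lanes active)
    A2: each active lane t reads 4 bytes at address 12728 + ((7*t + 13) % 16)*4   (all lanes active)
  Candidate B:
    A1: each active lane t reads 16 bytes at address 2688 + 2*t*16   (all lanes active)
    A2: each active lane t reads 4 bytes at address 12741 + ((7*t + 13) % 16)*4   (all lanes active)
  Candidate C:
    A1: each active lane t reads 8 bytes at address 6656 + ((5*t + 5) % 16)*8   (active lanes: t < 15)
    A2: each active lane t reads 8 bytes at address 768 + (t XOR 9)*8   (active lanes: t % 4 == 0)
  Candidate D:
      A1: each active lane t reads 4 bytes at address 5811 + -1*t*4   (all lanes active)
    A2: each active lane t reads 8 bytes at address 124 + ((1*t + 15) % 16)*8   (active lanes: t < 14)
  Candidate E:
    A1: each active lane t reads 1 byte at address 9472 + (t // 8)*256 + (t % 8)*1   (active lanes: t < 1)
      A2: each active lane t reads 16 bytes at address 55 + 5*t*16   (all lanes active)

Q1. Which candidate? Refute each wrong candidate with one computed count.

B: A2 gives 2 transactions, not 1
C: A1 gives 1 transaction, not 4
D: A1 gives 2 transactions, not 4
E: A1 gives 1 transaction, not 4
A: all counts match (4,1)

Answer: A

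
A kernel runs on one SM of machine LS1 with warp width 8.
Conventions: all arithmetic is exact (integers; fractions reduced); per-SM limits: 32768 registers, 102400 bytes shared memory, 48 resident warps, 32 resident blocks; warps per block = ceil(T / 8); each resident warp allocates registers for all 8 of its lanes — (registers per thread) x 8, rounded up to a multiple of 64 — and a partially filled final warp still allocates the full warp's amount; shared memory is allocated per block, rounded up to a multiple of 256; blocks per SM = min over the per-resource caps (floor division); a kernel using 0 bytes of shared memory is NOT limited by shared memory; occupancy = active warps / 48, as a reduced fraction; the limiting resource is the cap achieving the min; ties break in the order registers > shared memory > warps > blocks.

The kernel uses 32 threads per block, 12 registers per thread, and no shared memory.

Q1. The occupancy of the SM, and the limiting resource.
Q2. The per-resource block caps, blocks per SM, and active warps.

Answer: occupancy 1, limited by warps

registers: 64 blocks
shared memory: no limit (kernel uses none)
warps: 12 blocks
blocks: 32 blocks

Answer: 12 blocks, 48 active warps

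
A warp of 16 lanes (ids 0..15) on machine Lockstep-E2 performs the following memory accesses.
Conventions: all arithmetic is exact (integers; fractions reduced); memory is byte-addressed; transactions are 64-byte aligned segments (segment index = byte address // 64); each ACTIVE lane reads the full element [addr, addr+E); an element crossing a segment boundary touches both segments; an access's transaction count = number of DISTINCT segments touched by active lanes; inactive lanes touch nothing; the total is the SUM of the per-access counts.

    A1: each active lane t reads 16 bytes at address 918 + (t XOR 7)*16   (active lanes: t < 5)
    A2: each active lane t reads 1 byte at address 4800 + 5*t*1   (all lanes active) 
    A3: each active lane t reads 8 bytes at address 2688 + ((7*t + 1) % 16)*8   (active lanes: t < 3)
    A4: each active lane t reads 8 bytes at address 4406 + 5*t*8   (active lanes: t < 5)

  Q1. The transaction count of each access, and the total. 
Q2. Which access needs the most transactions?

A1: 2 transactions
A2: 2 transactions
A3: 2 transactions
A4: 4 transactions

Answer: 2,2,2,4; total 10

Answer: A4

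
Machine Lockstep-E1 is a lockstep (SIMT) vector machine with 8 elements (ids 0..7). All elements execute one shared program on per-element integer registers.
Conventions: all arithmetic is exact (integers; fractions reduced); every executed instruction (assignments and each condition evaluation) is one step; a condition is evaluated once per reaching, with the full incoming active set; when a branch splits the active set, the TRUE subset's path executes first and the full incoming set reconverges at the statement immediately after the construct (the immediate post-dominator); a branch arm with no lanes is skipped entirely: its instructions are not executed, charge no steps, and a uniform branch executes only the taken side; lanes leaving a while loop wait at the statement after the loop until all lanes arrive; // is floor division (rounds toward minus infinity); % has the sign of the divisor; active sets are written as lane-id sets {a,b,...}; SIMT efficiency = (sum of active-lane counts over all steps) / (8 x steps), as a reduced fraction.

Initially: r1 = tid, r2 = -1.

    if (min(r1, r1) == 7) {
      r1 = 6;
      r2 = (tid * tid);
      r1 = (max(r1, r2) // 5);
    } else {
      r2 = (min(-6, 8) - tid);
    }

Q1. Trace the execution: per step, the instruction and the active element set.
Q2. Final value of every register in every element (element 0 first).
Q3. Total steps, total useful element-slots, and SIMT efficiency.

step 0: eval (min(r1, r1) == 7)      {0,1,2,3,4,5,6,7}
step 1: r1 <- 6                      {7}
step 2: r2 <- (tid * tid)            {7}
step 3: r1 <- (max(r1, r2) // 5)     {7}
step 4: r2 <- (min(-6, 8) - tid)     {0,1,2,3,4,5,6}

Answer: 5 steps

r1: 0,1,2,3,4,5,6,9
r2: -6,-7,-8,-9,-10,-11,-12,49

steps = 5; useful = 18; efficiency = 18/40 = 9/20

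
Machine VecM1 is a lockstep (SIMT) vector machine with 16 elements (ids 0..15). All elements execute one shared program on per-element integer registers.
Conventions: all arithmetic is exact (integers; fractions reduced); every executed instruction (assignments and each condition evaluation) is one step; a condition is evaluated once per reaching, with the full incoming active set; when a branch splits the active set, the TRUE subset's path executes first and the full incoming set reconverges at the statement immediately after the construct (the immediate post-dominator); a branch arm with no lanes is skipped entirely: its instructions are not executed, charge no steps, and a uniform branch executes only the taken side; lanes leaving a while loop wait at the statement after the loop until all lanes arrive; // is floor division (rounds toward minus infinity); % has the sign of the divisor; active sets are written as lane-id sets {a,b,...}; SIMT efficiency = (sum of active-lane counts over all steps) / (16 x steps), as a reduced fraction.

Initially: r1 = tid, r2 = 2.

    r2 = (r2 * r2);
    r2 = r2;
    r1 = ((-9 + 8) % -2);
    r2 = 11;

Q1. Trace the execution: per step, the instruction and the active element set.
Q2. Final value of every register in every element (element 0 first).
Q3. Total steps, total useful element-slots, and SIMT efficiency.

step 0: r2 <- (r2 * r2)              {0,1,2,3,4,5,6,7,8,9,10,11,12,13,14,15}
step 1: r2 <- r2                     {0,1,2,3,4,5,6,7,8,9,10,11,12,13,14,15}
step 2: r1 <- ((-9 + 8) % -2)        {0,1,2,3,4,5,6,7,8,9,10,11,12,13,14,15}
step 3: r2 <- 11                     {0,1,2,3,4,5,6,7,8,9,10,11,12,13,14,15}

Answer: 4 steps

r1: -1,-1,-1,-1,-1,-1,-1,-1,-1,-1,-1,-1,-1,-1,-1,-1
r2: 11,11,11,11,11,11,11,11,11,11,11,11,11,11,11,11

steps = 4; useful = 64; efficiency = 64/64 = 1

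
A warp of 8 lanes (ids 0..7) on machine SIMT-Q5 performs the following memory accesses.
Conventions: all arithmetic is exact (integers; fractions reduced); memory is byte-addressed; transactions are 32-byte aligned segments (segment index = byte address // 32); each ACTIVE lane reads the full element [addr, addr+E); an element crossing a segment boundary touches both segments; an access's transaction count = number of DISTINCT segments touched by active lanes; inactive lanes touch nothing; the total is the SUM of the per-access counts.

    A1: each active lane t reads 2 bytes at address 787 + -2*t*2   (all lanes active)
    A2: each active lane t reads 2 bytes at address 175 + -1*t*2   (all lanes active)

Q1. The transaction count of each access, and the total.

A1: 2 transactions
A2: 1 transaction

Answer: 2,1; total 3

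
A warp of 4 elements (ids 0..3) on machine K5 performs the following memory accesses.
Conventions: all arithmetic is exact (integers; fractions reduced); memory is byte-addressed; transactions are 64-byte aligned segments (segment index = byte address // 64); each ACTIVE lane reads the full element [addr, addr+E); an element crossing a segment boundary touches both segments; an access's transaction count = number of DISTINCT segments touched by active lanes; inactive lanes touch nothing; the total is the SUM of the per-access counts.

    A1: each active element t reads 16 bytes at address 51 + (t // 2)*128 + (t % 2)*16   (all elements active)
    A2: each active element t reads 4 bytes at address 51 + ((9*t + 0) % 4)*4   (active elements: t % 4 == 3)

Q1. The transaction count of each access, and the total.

A1: 4 transactions
A2: 2 transactions

Answer: 4,2; total 6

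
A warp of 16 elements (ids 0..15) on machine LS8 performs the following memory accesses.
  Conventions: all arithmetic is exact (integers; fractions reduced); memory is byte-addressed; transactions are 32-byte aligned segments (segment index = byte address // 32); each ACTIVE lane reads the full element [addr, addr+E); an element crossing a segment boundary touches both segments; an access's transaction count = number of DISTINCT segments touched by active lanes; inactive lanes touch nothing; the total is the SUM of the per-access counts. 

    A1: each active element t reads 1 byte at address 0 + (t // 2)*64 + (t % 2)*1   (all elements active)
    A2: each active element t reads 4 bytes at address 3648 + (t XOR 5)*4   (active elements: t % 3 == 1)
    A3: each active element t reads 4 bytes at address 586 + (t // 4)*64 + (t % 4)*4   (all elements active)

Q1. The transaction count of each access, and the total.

A1: 8 transactions
A2: 2 transactions
A3: 4 transactions

Answer: 8,2,4; total 14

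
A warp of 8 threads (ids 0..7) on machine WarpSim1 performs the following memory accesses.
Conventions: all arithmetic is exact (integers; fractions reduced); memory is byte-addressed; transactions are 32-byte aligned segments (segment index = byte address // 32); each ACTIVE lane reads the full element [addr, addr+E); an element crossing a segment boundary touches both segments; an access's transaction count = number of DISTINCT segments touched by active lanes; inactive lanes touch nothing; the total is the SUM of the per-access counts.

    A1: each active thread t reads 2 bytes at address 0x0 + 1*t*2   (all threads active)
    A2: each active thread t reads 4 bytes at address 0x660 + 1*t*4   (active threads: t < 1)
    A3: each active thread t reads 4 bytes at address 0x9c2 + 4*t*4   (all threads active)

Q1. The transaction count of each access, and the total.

A1: 1 transaction
A2: 1 transaction
A3: 4 transactions

Answer: 1,1,4; total 6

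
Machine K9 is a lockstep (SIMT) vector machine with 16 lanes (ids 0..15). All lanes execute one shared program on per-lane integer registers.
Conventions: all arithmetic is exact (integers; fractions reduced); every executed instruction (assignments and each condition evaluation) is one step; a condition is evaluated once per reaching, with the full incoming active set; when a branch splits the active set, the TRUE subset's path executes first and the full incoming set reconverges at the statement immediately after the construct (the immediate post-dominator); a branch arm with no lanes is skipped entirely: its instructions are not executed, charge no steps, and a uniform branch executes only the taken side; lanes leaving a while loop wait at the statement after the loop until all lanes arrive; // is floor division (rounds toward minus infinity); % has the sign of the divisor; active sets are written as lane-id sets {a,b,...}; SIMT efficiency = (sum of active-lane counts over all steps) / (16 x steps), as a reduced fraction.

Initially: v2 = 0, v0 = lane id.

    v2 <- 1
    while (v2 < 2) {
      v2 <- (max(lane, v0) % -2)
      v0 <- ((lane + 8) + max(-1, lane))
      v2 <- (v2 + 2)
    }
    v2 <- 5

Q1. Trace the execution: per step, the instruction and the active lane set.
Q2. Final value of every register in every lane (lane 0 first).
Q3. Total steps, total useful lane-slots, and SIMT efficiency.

step 0: v2 <- 1                      {0,1,2,3,4,5,6,7,8,9,10,11,12,13,14,15}
step 1: eval (v2 < 2)                {0,1,2,3,4,5,6,7,8,9,10,11,12,13,14,15}
step 2: v2 <- (max(lane, v0) % -2)   {0,1,2,3,4,5,6,7,8,9,10,11,12,13,14,15}
step 3: v0 <- ((lane + 8) + max(-1, lane)) {0,1,2,3,4,5,6,7,8,9,10,11,12,13,14,15}
step 4: v2 <- (v2 + 2)               {0,1,2,3,4,5,6,7,8,9,10,11,12,13,14,15}
step 5: eval (v2 < 2)                {0,1,2,3,4,5,6,7,8,9,10,11,12,13,14,15}
step 6: v2 <- (max(lane, v0) % -2)   {1,3,5,7,9,11,13,15}
step 7: v0 <- ((lane + 8) + max(-1, lane)) {1,3,5,7,9,11,13,15}
step 8: v2 <- (v2 + 2)               {1,3,5,7,9,11,13,15}
step 9: eval (v2 < 2)                {1,3,5,7,9,11,13,15}
step 10: v2 <- 5                      {0,1,2,3,4,5,6,7,8,9,10,11,12,13,14,15}

Answer: 11 steps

v2: 5,5,5,5,5,5,5,5,5,5,5,5,5,5,5,5
v0: 8,10,12,14,16,18,20,22,24,26,28,30,32,34,36,38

steps = 11; useful = 144; efficiency = 144/176 = 9/11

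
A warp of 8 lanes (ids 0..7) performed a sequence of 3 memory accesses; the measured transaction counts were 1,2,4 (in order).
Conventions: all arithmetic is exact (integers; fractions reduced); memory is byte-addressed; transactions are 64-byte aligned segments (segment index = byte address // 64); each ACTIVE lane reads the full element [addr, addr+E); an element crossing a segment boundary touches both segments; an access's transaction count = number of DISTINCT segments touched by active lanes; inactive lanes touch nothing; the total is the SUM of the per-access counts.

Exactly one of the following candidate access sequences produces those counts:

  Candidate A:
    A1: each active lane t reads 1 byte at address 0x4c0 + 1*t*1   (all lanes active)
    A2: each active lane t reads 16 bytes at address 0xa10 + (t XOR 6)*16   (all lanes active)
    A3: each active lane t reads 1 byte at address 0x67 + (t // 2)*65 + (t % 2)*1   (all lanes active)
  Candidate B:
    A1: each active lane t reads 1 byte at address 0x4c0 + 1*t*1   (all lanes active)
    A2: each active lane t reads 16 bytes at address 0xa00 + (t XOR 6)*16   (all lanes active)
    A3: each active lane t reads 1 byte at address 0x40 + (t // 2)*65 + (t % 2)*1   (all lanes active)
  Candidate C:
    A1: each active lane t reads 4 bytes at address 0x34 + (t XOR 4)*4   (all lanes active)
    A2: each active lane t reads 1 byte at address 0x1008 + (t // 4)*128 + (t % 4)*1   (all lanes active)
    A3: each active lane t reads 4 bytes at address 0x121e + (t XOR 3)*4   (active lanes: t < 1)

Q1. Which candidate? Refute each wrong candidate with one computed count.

A: A2 gives 3 transactions, not 2
C: A1 gives 2 transactions, not 1
B: all counts match (1,2,4)

Answer: B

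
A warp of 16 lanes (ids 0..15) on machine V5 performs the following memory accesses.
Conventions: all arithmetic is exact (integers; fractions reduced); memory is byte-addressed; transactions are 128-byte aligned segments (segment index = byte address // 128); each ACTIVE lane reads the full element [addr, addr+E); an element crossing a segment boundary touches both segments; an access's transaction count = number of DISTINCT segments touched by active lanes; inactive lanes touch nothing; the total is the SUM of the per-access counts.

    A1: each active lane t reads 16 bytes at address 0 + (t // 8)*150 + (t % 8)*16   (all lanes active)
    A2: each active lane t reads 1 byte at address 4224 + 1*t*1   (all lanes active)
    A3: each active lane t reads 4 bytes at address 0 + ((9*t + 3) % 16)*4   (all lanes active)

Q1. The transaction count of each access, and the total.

A1: 3 transactions
A2: 1 transaction
A3: 1 transaction

Answer: 3,1,1; total 5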